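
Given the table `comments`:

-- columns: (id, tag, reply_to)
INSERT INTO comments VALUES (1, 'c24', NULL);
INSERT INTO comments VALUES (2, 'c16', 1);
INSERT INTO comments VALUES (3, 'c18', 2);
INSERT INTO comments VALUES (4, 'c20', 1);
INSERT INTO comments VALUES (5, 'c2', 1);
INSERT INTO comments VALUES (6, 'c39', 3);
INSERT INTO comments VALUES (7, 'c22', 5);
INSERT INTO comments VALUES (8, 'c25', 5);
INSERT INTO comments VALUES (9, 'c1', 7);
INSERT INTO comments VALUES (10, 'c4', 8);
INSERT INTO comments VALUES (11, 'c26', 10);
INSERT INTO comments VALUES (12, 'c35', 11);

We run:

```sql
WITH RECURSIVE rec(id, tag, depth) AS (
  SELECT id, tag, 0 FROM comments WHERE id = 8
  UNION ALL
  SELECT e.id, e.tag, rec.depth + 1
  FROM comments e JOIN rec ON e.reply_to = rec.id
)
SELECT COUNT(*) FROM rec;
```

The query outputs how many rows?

Base: id=8 (c25) at depth 0.
Iteration 1: rows with reply_to in {8} -> c4 (id 10, depth 1).
Iteration 2: rows with reply_to in {10} -> c26 (id 11, depth 2).
Iteration 3: rows with reply_to in {11} -> c35 (id 12, depth 3).
Iteration 4: no rows with reply_to in {12}; recursion stops.
Total rows emitted: 4.

4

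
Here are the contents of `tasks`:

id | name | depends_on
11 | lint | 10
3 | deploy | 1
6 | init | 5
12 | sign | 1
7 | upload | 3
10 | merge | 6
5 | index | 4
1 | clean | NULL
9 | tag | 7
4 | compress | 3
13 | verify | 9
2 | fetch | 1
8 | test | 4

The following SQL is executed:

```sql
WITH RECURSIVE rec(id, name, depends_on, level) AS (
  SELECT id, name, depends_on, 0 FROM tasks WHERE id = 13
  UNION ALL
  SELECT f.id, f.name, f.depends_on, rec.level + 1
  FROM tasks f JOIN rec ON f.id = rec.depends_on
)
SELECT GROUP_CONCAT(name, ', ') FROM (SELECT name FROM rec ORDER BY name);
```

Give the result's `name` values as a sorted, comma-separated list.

Base: id=13 (verify), depends_on=9, level 0.
Iteration 1: join on id=9 -> tag (id 9, depends_on=7, level 1).
Iteration 2: join on id=7 -> upload (id 7, depends_on=3, level 2).
Iteration 3: join on id=3 -> deploy (id 3, depends_on=1, level 3).
Iteration 4: join on id=1 -> clean (id 1, depends_on=NULL, level 4).
Iteration 5: depends_on is NULL; no match; recursion stops.

clean, deploy, tag, upload, verify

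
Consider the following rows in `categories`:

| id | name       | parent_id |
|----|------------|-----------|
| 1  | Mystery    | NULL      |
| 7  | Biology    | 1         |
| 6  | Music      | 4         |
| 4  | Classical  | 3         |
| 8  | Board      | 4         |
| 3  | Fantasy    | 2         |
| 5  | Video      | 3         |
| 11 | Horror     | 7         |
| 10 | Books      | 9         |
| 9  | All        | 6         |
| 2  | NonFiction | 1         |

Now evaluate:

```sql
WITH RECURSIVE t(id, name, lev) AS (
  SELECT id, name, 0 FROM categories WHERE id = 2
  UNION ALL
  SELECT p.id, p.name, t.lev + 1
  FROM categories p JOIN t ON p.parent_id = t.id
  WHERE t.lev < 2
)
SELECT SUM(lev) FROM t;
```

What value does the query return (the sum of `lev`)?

5

Base: id=2 (NonFiction) at lev 0.
Iteration 1: rows with parent_id in {2} -> Fantasy (id 3, lev 1).
Iteration 2: rows with parent_id in {3} -> Classical (id 4, lev 2), Video (id 5, lev 2).
Iteration 3: lev < 2 fails for all current rows; recursion stops.
SUM(lev) = 0 + 1 + 2 + 2 = 5.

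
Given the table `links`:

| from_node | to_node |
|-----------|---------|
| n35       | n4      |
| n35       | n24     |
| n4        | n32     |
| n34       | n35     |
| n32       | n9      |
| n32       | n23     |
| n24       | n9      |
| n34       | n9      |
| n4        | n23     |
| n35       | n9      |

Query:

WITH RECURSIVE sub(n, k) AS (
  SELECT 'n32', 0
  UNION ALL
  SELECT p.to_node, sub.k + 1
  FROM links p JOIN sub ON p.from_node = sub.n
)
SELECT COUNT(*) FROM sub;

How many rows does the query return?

Base: (n32, k=0).
Iteration 1: edges from {n32} -> (n23, k=1), (n9, k=1).
Iteration 2: no outgoing edges from {n23,n9}; recursion stops.
Total rows emitted: 3.

3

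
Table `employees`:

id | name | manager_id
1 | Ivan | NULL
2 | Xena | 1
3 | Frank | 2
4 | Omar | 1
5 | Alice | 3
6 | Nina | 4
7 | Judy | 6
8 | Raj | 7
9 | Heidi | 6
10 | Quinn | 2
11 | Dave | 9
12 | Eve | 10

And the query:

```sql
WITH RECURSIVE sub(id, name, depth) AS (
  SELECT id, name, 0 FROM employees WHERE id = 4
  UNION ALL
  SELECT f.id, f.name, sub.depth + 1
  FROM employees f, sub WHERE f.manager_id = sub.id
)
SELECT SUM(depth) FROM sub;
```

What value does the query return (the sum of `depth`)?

11

Base: id=4 (Omar) at depth 0.
Iteration 1: rows with manager_id in {4} -> Nina (id 6, depth 1).
Iteration 2: rows with manager_id in {6} -> Judy (id 7, depth 2), Heidi (id 9, depth 2).
Iteration 3: rows with manager_id in {7,9} -> Raj (id 8, depth 3), Dave (id 11, depth 3).
Iteration 4: no rows with manager_id in {8,11}; recursion stops.
SUM(depth) = 0 + 1 + 2 + 2 + 3 + 3 = 11.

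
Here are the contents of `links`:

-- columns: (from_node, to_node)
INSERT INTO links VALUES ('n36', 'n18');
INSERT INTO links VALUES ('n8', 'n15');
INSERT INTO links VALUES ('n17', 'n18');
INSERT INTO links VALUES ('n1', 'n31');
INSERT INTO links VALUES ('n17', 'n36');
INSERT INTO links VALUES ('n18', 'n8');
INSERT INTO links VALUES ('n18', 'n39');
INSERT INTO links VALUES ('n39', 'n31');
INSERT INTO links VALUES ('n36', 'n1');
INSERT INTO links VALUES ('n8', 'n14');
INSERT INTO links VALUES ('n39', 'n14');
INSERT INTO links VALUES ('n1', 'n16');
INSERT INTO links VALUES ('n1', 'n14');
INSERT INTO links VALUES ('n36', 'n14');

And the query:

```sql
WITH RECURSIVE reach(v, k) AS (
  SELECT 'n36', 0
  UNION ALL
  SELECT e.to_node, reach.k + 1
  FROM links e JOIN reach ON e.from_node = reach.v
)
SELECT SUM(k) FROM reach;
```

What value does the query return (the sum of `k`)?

25

Base: (n36, k=0).
Iteration 1: edges from {n36} -> (n1, k=1), (n14, k=1), (n18, k=1).
Iteration 2: edges from {n1,n14,n18} -> (n14, k=2), (n16, k=2), (n31, k=2), (n39, k=2), (n8, k=2).
Iteration 3: edges from {n14,n16,n31,n39,n8} -> (n14, k=3) x2, (n15, k=3), (n31, k=3). [UNION ALL keeps all 4 new rows, including repeats]
Iteration 4: no outgoing edges from {n14,n15,n31}; recursion stops.
SUM(k) = 0 + 1 + 1 + 1 + 2 + 2 + 2 + 2 + 2 + 3 + 3 + 3 + 3 = 25.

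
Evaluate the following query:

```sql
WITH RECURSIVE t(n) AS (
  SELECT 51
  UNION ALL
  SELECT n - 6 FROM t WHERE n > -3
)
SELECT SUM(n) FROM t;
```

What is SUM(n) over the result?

240

Base: n=51.
Iteration 1: 51 > -3 holds -> n = 51 - 6 = 45.
Iteration 2: 45 > -3 holds -> n = 45 - 6 = 39.
Iteration 3: 39 > -3 holds -> n = 39 - 6 = 33.
Iteration 4: 33 > -3 holds -> n = 33 - 6 = 27.
Iteration 5: 27 > -3 holds -> n = 27 - 6 = 21.
Iteration 6: 21 > -3 holds -> n = 21 - 6 = 15.
Iteration 7: 15 > -3 holds -> n = 15 - 6 = 9.
Iteration 8: 9 > -3 holds -> n = 9 - 6 = 3.
Iteration 9: 3 > -3 holds -> n = 3 - 6 = -3.
Iteration 10: -3 > -3 fails; recursion stops.
SUM(n) = 51 + 45 + 39 + 33 + 27 + 21 + 15 + 9 + 3 + -3 = 240.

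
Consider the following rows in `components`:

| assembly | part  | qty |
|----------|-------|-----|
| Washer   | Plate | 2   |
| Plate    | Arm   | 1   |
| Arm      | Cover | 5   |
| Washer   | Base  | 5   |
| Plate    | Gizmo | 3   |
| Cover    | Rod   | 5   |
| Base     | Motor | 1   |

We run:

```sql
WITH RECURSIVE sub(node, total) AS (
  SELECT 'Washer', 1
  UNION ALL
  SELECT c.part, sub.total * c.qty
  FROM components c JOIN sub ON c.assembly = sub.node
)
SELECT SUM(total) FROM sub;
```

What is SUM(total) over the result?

81

Base: (Washer, total=1).
Iteration 1: components of {Washer} -> Base = 1*5 = 5, Plate = 1*2 = 2.
Iteration 2: components of {Base,Plate} -> Arm = 2*1 = 2, Gizmo = 2*3 = 6, Motor = 5*1 = 5.
Iteration 3: components of {Arm,Gizmo,Motor} -> Cover = 2*5 = 10.
Iteration 4: components of {Cover} -> Rod = 10*5 = 50.
Iteration 5: no further components; recursion stops.
SUM(total) = 1 + 2 + 5 + 2 + 6 + 5 + 10 + 50 = 81.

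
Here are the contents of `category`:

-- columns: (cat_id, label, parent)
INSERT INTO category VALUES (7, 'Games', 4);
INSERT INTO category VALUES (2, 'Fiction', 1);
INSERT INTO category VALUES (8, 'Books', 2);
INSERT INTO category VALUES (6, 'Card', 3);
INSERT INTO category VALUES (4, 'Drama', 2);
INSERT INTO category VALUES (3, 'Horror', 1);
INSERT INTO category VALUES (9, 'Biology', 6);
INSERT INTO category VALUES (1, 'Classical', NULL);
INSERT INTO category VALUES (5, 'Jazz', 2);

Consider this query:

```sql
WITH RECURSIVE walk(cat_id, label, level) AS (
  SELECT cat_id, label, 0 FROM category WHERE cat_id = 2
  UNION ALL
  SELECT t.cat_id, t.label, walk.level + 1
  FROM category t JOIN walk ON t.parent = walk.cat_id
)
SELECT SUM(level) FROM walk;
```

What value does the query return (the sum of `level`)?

Base: cat_id=2 (Fiction) at level 0.
Iteration 1: rows with parent in {2} -> Drama (id 4, level 1), Jazz (id 5, level 1), Books (id 8, level 1).
Iteration 2: rows with parent in {4,5,8} -> Games (id 7, level 2).
Iteration 3: no rows with parent in {7}; recursion stops.
SUM(level) = 0 + 1 + 1 + 1 + 2 = 5.

5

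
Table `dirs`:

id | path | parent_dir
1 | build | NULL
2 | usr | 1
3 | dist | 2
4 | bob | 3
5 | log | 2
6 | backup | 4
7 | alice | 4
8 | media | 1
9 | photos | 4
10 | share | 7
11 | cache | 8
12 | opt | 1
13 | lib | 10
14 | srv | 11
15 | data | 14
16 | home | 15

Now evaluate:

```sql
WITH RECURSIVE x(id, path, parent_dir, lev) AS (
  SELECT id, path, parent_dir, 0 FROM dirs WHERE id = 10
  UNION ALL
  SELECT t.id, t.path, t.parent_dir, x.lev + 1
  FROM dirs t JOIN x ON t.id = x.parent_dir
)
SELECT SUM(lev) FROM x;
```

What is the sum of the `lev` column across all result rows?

15

Base: id=10 (share), parent_dir=7, lev 0.
Iteration 1: join on id=7 -> alice (id 7, parent_dir=4, lev 1).
Iteration 2: join on id=4 -> bob (id 4, parent_dir=3, lev 2).
Iteration 3: join on id=3 -> dist (id 3, parent_dir=2, lev 3).
Iteration 4: join on id=2 -> usr (id 2, parent_dir=1, lev 4).
Iteration 5: join on id=1 -> build (id 1, parent_dir=NULL, lev 5).
Iteration 6: parent_dir is NULL; no match; recursion stops.
SUM(lev) = 0 + 1 + 2 + 3 + 4 + 5 = 15.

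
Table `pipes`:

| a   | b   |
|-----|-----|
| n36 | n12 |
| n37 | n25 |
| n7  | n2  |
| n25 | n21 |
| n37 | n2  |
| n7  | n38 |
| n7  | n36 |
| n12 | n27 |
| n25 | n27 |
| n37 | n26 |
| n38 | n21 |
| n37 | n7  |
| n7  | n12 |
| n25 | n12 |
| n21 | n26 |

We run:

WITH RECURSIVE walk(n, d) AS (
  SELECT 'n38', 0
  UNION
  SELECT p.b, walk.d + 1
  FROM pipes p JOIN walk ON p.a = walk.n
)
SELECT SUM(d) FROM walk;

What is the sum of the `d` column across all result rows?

Base: (n38, d=0).
Iteration 1: edges from {n38} -> (n21, d=1).
Iteration 2: edges from {n21} -> (n26, d=2).
Iteration 3: no outgoing edges from {n26}; recursion stops.
SUM(d) = 0 + 1 + 2 = 3.

3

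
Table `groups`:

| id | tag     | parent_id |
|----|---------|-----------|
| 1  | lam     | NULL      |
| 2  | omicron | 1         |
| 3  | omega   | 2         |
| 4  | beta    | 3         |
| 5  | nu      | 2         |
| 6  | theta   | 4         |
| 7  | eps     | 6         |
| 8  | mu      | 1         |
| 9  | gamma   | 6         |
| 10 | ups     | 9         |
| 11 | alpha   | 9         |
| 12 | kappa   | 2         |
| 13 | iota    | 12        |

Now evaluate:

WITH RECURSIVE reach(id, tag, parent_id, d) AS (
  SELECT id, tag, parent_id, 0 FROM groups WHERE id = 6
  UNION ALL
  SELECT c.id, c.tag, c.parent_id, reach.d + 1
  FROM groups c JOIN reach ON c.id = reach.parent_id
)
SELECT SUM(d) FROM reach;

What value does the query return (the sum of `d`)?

Base: id=6 (theta), parent_id=4, d 0.
Iteration 1: join on id=4 -> beta (id 4, parent_id=3, d 1).
Iteration 2: join on id=3 -> omega (id 3, parent_id=2, d 2).
Iteration 3: join on id=2 -> omicron (id 2, parent_id=1, d 3).
Iteration 4: join on id=1 -> lam (id 1, parent_id=NULL, d 4).
Iteration 5: parent_id is NULL; no match; recursion stops.
SUM(d) = 0 + 1 + 2 + 3 + 4 = 10.

10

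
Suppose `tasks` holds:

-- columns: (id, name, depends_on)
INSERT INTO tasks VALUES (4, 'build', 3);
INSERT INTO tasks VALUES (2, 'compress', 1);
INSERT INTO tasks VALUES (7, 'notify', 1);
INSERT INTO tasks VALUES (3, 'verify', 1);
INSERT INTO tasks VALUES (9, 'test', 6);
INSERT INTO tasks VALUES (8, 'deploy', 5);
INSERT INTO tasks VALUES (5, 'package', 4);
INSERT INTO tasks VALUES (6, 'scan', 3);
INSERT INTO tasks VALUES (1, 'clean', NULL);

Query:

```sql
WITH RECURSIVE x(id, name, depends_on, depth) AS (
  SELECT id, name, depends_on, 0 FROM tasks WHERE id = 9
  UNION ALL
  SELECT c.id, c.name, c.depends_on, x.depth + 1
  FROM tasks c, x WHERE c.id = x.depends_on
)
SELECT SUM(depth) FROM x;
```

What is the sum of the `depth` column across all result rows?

6

Base: id=9 (test), depends_on=6, depth 0.
Iteration 1: join on id=6 -> scan (id 6, depends_on=3, depth 1).
Iteration 2: join on id=3 -> verify (id 3, depends_on=1, depth 2).
Iteration 3: join on id=1 -> clean (id 1, depends_on=NULL, depth 3).
Iteration 4: depends_on is NULL; no match; recursion stops.
SUM(depth) = 0 + 1 + 2 + 3 = 6.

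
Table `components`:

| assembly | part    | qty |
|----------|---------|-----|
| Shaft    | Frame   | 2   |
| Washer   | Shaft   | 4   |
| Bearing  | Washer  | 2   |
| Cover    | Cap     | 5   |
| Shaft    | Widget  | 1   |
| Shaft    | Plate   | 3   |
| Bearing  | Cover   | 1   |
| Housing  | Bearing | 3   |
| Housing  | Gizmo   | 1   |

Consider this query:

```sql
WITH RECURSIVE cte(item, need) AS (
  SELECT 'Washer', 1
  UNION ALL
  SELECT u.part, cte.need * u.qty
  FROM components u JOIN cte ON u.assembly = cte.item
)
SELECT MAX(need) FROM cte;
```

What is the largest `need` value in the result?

12

Base: (Washer, need=1).
Iteration 1: components of {Washer} -> Shaft = 1*4 = 4.
Iteration 2: components of {Shaft} -> Frame = 4*2 = 8, Plate = 4*3 = 12, Widget = 4*1 = 4.
Iteration 3: no further components; recursion stops.
need values: 1, 4, 12, 8, 4; the maximum is 12.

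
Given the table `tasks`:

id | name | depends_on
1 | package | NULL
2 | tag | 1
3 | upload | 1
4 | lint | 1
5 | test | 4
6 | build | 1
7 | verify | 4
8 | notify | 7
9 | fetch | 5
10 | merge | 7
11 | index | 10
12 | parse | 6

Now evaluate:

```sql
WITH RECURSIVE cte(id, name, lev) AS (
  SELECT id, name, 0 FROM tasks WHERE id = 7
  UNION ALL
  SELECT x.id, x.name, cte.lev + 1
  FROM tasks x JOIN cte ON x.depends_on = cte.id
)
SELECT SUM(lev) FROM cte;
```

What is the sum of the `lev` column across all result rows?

Base: id=7 (verify) at lev 0.
Iteration 1: rows with depends_on in {7} -> notify (id 8, lev 1), merge (id 10, lev 1).
Iteration 2: rows with depends_on in {8,10} -> index (id 11, lev 2).
Iteration 3: no rows with depends_on in {11}; recursion stops.
SUM(lev) = 0 + 1 + 1 + 2 = 4.

4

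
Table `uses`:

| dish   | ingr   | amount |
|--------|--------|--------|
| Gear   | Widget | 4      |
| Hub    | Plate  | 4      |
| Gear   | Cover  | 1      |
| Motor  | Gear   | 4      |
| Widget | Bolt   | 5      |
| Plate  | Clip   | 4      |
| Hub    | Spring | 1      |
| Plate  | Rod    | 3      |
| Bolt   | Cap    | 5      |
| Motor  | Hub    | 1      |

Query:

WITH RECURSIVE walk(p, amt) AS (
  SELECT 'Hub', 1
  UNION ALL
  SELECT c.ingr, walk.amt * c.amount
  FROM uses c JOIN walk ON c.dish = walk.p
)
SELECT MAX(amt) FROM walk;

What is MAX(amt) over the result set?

16

Base: (Hub, amt=1).
Iteration 1: components of {Hub} -> Plate = 1*4 = 4, Spring = 1*1 = 1.
Iteration 2: components of {Plate,Spring} -> Clip = 4*4 = 16, Rod = 4*3 = 12.
Iteration 3: no further components; recursion stops.
amt values: 1, 1, 4, 16, 12; the maximum is 16.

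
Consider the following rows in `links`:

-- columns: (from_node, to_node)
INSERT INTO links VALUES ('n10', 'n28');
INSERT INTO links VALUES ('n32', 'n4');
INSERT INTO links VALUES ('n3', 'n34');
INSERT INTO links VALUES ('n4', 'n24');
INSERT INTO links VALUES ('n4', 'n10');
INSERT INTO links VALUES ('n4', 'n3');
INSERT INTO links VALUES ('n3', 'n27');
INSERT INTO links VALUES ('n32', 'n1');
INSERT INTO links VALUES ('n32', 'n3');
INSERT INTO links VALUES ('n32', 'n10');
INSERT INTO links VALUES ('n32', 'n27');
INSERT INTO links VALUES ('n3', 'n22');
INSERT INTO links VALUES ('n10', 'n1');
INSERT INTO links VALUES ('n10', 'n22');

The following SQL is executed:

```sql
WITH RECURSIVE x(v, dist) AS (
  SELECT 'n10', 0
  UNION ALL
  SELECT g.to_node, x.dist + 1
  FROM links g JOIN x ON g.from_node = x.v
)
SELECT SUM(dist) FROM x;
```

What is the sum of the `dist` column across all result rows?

Base: (n10, dist=0).
Iteration 1: edges from {n10} -> (n1, dist=1), (n22, dist=1), (n28, dist=1).
Iteration 2: no outgoing edges from {n1,n22,n28}; recursion stops.
SUM(dist) = 0 + 1 + 1 + 1 = 3.

3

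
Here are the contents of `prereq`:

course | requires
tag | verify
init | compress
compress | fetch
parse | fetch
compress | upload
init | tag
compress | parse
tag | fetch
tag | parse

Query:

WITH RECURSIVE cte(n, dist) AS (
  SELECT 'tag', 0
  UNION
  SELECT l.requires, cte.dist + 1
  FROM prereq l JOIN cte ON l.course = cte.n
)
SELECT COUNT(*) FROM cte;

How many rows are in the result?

5

Base: (tag, dist=0).
Iteration 1: edges from {tag} -> (fetch, dist=1), (parse, dist=1), (verify, dist=1).
Iteration 2: edges from {fetch,parse,verify} -> (fetch, dist=2).
Iteration 3: no outgoing edges from {fetch}; recursion stops.
Total rows emitted: 5.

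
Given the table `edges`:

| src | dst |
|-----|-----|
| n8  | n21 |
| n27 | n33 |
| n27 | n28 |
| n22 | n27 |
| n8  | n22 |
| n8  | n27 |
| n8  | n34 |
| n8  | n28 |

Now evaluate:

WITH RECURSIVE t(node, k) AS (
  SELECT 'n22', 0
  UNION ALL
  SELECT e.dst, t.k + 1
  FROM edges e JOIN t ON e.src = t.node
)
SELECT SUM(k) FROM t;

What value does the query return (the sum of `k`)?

5

Base: (n22, k=0).
Iteration 1: edges from {n22} -> (n27, k=1).
Iteration 2: edges from {n27} -> (n28, k=2), (n33, k=2).
Iteration 3: no outgoing edges from {n28,n33}; recursion stops.
SUM(k) = 0 + 1 + 2 + 2 = 5.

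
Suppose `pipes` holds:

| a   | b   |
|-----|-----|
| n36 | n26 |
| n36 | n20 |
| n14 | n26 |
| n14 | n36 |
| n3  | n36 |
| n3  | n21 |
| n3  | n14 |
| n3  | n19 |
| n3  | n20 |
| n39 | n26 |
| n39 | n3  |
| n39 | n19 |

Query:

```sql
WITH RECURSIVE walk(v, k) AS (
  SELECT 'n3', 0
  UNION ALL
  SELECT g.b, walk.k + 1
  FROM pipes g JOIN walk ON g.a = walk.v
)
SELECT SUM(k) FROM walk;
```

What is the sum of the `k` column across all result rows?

Base: (n3, k=0).
Iteration 1: edges from {n3} -> (n14, k=1), (n19, k=1), (n20, k=1), (n21, k=1), (n36, k=1).
Iteration 2: edges from {n14,n19,n20,n21,n36} -> (n20, k=2), (n26, k=2) x2, (n36, k=2). [UNION ALL keeps all 4 new rows, including repeats]
Iteration 3: edges from {n20,n26,n36} -> (n20, k=3), (n26, k=3).
Iteration 4: no outgoing edges from {n20,n26}; recursion stops.
SUM(k) = 0 + 1 + 1 + 1 + 1 + 1 + 2 + 2 + 2 + 2 + 3 + 3 = 19.

19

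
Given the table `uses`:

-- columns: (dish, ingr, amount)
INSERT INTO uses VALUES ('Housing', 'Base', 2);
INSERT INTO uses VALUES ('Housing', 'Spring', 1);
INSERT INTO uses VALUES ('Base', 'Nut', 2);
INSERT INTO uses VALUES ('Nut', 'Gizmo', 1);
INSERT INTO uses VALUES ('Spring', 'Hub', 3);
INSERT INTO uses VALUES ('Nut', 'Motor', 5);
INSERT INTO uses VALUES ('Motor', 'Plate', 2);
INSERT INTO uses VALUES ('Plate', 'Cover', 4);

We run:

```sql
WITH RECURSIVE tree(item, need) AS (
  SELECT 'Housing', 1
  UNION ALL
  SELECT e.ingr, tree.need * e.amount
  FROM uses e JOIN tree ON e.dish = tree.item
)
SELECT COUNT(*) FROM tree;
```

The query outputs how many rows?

9

Base: (Housing, need=1).
Iteration 1: components of {Housing} -> Base = 1*2 = 2, Spring = 1*1 = 1.
Iteration 2: components of {Base,Spring} -> Hub = 1*3 = 3, Nut = 2*2 = 4.
Iteration 3: components of {Hub,Nut} -> Gizmo = 4*1 = 4, Motor = 4*5 = 20.
Iteration 4: components of {Gizmo,Motor} -> Plate = 20*2 = 40.
Iteration 5: components of {Plate} -> Cover = 40*4 = 160.
Iteration 6: no further components; recursion stops.
Total rows emitted: 9.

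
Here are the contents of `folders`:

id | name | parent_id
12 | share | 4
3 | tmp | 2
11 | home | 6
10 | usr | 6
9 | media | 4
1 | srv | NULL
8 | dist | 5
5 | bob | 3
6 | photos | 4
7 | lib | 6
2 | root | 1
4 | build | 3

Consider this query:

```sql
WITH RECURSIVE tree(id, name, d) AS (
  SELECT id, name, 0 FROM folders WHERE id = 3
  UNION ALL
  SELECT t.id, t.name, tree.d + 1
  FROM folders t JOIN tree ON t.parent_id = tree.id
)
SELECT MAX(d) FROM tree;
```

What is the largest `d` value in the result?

3

Base: id=3 (tmp) at d 0.
Iteration 1: rows with parent_id in {3} -> build (id 4, d 1), bob (id 5, d 1).
Iteration 2: rows with parent_id in {4,5} -> photos (id 6, d 2), dist (id 8, d 2), media (id 9, d 2), share (id 12, d 2).
Iteration 3: rows with parent_id in {6,8,9,12} -> lib (id 7, d 3), usr (id 10, d 3), home (id 11, d 3).
Iteration 4: no rows with parent_id in {7,10,11}; recursion stops.
d values: 0, 1, 1, 2, 2, 2, 2, 3, 3, 3; the maximum is 3.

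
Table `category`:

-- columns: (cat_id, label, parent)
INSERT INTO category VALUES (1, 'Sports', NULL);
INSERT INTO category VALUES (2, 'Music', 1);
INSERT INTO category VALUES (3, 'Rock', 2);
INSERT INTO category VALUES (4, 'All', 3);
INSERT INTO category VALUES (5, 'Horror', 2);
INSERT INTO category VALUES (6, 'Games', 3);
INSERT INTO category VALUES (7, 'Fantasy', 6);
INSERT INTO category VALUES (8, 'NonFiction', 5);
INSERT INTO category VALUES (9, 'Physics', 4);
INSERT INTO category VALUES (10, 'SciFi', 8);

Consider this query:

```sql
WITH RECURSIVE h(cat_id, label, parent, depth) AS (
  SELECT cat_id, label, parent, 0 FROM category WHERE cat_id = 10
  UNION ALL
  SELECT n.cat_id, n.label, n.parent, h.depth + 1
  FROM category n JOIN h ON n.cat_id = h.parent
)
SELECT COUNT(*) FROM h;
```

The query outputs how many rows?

5

Base: cat_id=10 (SciFi), parent=8, depth 0.
Iteration 1: join on cat_id=8 -> NonFiction (id 8, parent=5, depth 1).
Iteration 2: join on cat_id=5 -> Horror (id 5, parent=2, depth 2).
Iteration 3: join on cat_id=2 -> Music (id 2, parent=1, depth 3).
Iteration 4: join on cat_id=1 -> Sports (id 1, parent=NULL, depth 4).
Iteration 5: parent is NULL; no match; recursion stops.
Total rows emitted: 5.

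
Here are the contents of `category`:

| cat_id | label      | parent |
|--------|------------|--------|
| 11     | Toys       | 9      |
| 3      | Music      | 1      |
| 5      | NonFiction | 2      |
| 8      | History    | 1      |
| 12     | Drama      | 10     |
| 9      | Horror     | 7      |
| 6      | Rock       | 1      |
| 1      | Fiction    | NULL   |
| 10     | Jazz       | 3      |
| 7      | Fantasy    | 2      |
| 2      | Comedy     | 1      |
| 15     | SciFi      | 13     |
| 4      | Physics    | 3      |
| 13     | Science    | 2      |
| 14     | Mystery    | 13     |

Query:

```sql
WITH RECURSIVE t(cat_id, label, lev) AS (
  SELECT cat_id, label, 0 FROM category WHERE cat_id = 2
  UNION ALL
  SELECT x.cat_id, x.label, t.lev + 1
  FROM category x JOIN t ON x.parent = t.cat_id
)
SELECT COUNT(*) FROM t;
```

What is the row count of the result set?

8

Base: cat_id=2 (Comedy) at lev 0.
Iteration 1: rows with parent in {2} -> NonFiction (id 5, lev 1), Fantasy (id 7, lev 1), Science (id 13, lev 1).
Iteration 2: rows with parent in {5,7,13} -> Horror (id 9, lev 2), Mystery (id 14, lev 2), SciFi (id 15, lev 2).
Iteration 3: rows with parent in {9,14,15} -> Toys (id 11, lev 3).
Iteration 4: no rows with parent in {11}; recursion stops.
Total rows emitted: 8.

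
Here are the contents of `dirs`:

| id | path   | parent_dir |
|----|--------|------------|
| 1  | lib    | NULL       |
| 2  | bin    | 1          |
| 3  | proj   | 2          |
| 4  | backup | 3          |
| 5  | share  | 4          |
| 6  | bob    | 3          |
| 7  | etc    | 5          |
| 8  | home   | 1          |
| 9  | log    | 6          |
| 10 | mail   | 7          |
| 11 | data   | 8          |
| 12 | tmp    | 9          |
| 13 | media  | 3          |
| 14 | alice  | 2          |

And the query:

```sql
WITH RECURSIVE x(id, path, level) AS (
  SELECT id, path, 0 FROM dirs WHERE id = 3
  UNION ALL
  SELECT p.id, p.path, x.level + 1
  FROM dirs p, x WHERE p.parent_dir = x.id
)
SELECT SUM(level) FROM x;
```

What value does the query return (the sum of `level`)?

Base: id=3 (proj) at level 0.
Iteration 1: rows with parent_dir in {3} -> backup (id 4, level 1), bob (id 6, level 1), media (id 13, level 1).
Iteration 2: rows with parent_dir in {4,6,13} -> share (id 5, level 2), log (id 9, level 2).
Iteration 3: rows with parent_dir in {5,9} -> etc (id 7, level 3), tmp (id 12, level 3).
Iteration 4: rows with parent_dir in {7,12} -> mail (id 10, level 4).
Iteration 5: no rows with parent_dir in {10}; recursion stops.
SUM(level) = 0 + 1 + 1 + 1 + 2 + 2 + 3 + 3 + 4 = 17.

17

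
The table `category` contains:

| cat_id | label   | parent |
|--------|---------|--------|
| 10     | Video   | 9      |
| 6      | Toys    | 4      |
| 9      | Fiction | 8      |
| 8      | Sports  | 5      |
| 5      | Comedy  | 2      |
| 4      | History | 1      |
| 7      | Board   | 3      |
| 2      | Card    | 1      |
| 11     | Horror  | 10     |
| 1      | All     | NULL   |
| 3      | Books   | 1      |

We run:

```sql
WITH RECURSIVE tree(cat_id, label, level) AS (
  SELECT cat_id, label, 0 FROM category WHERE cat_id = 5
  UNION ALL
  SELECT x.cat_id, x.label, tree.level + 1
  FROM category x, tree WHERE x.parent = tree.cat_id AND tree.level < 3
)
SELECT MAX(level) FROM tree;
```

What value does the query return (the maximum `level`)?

Base: cat_id=5 (Comedy) at level 0.
Iteration 1: rows with parent in {5} -> Sports (id 8, level 1).
Iteration 2: rows with parent in {8} -> Fiction (id 9, level 2).
Iteration 3: rows with parent in {9} -> Video (id 10, level 3).
Iteration 4: level < 3 fails for all current rows; recursion stops.
level values: 0, 1, 2, 3; the maximum is 3.

3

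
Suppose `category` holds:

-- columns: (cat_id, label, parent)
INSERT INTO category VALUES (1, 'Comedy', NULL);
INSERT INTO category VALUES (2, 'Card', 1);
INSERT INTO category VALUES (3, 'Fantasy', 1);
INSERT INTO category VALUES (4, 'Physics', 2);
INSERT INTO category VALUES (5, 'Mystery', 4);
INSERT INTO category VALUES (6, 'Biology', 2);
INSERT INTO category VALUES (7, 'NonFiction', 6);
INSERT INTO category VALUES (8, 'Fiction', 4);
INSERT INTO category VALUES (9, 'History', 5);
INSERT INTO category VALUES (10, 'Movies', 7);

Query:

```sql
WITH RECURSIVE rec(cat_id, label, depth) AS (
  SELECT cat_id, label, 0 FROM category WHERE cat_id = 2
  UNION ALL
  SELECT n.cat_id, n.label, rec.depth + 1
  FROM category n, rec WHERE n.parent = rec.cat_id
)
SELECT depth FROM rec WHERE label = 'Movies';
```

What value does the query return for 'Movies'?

Base: cat_id=2 (Card) at depth 0.
Iteration 1: rows with parent in {2} -> Physics (id 4, depth 1), Biology (id 6, depth 1).
Iteration 2: rows with parent in {4,6} -> Mystery (id 5, depth 2), NonFiction (id 7, depth 2), Fiction (id 8, depth 2).
Iteration 3: rows with parent in {5,7,8} -> History (id 9, depth 3), Movies (id 10, depth 3).
Iteration 4: no rows with parent in {9,10}; recursion stops.

3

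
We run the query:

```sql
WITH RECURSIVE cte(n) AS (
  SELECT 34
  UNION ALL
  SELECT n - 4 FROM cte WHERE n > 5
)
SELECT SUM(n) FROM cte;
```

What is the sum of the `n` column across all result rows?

Base: n=34.
Iteration 1: 34 > 5 holds -> n = 34 - 4 = 30.
Iteration 2: 30 > 5 holds -> n = 30 - 4 = 26.
Iteration 3: 26 > 5 holds -> n = 26 - 4 = 22.
Iteration 4: 22 > 5 holds -> n = 22 - 4 = 18.
Iteration 5: 18 > 5 holds -> n = 18 - 4 = 14.
Iteration 6: 14 > 5 holds -> n = 14 - 4 = 10.
Iteration 7: 10 > 5 holds -> n = 10 - 4 = 6.
Iteration 8: 6 > 5 holds -> n = 6 - 4 = 2.
Iteration 9: 2 > 5 fails; recursion stops.
SUM(n) = 34 + 30 + 26 + 22 + 18 + 14 + 10 + 6 + 2 = 162.

162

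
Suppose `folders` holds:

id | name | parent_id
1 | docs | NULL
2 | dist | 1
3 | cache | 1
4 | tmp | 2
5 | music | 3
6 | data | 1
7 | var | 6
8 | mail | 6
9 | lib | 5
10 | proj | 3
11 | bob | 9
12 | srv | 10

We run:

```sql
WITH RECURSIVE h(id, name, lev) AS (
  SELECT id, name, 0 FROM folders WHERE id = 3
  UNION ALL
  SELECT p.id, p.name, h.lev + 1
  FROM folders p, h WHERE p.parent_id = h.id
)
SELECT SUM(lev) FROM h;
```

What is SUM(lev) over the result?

9

Base: id=3 (cache) at lev 0.
Iteration 1: rows with parent_id in {3} -> music (id 5, lev 1), proj (id 10, lev 1).
Iteration 2: rows with parent_id in {5,10} -> lib (id 9, lev 2), srv (id 12, lev 2).
Iteration 3: rows with parent_id in {9,12} -> bob (id 11, lev 3).
Iteration 4: no rows with parent_id in {11}; recursion stops.
SUM(lev) = 0 + 1 + 1 + 2 + 2 + 3 = 9.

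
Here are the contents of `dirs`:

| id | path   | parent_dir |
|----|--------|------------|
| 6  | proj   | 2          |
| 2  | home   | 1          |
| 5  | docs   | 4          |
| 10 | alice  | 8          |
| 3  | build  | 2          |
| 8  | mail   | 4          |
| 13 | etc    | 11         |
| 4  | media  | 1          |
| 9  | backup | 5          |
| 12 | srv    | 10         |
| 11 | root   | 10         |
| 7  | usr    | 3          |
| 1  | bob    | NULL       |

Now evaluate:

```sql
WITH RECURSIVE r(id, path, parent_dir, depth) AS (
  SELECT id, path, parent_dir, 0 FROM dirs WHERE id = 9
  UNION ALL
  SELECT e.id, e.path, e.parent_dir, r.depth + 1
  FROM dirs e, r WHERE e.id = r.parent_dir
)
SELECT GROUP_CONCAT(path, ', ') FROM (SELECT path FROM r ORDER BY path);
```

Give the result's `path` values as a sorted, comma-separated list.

Base: id=9 (backup), parent_dir=5, depth 0.
Iteration 1: join on id=5 -> docs (id 5, parent_dir=4, depth 1).
Iteration 2: join on id=4 -> media (id 4, parent_dir=1, depth 2).
Iteration 3: join on id=1 -> bob (id 1, parent_dir=NULL, depth 3).
Iteration 4: parent_dir is NULL; no match; recursion stops.

backup, bob, docs, media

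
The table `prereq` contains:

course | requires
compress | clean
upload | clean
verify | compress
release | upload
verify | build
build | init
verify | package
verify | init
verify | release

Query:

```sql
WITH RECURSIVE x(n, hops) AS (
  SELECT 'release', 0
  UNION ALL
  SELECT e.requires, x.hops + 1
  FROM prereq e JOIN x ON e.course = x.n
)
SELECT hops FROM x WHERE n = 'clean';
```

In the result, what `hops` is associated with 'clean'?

2

Base: (release, hops=0).
Iteration 1: edges from {release} -> (upload, hops=1).
Iteration 2: edges from {upload} -> (clean, hops=2).
Iteration 3: no outgoing edges from {clean}; recursion stops.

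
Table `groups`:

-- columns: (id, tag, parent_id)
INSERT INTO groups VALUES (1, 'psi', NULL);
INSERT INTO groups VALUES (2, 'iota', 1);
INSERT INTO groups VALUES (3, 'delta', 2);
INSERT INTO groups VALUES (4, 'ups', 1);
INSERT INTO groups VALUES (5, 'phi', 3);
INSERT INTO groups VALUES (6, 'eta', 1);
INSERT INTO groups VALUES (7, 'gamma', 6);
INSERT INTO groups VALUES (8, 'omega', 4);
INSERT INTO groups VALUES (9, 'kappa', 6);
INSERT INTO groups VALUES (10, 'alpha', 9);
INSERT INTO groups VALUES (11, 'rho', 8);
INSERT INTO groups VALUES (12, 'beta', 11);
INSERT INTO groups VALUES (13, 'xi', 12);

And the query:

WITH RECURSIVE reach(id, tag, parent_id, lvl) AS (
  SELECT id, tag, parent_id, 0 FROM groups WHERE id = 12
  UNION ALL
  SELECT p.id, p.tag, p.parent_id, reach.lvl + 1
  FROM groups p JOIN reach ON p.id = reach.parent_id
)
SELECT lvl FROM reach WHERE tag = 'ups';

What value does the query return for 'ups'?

3

Base: id=12 (beta), parent_id=11, lvl 0.
Iteration 1: join on id=11 -> rho (id 11, parent_id=8, lvl 1).
Iteration 2: join on id=8 -> omega (id 8, parent_id=4, lvl 2).
Iteration 3: join on id=4 -> ups (id 4, parent_id=1, lvl 3).
Iteration 4: join on id=1 -> psi (id 1, parent_id=NULL, lvl 4).
Iteration 5: parent_id is NULL; no match; recursion stops.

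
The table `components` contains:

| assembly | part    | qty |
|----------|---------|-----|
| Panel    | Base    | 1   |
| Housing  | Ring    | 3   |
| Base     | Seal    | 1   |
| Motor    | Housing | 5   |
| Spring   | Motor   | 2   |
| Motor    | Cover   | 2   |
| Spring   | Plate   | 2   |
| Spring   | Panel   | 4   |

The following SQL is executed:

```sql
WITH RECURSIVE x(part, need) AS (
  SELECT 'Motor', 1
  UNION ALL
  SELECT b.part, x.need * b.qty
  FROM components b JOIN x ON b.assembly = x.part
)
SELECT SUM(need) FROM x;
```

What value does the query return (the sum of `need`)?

23

Base: (Motor, need=1).
Iteration 1: components of {Motor} -> Cover = 1*2 = 2, Housing = 1*5 = 5.
Iteration 2: components of {Cover,Housing} -> Ring = 5*3 = 15.
Iteration 3: no further components; recursion stops.
SUM(need) = 1 + 5 + 2 + 15 = 23.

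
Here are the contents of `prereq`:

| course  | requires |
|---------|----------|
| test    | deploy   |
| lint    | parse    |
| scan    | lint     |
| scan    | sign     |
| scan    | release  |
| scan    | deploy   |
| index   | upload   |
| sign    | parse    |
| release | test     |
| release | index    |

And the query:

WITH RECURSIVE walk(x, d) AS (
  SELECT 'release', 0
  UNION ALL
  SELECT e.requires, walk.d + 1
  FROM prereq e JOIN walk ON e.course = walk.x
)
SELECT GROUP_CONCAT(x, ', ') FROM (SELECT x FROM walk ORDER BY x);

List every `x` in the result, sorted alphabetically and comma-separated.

deploy, index, release, test, upload

Base: (release, d=0).
Iteration 1: edges from {release} -> (index, d=1), (test, d=1).
Iteration 2: edges from {index,test} -> (deploy, d=2), (upload, d=2).
Iteration 3: no outgoing edges from {deploy,upload}; recursion stops.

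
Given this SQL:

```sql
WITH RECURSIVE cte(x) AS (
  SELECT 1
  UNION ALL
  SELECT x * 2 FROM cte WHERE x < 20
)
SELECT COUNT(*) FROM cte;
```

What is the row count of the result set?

6

Base: x=1.
Iteration 1: 1 < 20 holds -> x = 1 * 2 = 2.
Iteration 2: 2 < 20 holds -> x = 2 * 2 = 4.
Iteration 3: 4 < 20 holds -> x = 4 * 2 = 8.
Iteration 4: 8 < 20 holds -> x = 8 * 2 = 16.
Iteration 5: 16 < 20 holds -> x = 16 * 2 = 32.
Iteration 6: 32 < 20 fails; recursion stops.
Total rows emitted: 6.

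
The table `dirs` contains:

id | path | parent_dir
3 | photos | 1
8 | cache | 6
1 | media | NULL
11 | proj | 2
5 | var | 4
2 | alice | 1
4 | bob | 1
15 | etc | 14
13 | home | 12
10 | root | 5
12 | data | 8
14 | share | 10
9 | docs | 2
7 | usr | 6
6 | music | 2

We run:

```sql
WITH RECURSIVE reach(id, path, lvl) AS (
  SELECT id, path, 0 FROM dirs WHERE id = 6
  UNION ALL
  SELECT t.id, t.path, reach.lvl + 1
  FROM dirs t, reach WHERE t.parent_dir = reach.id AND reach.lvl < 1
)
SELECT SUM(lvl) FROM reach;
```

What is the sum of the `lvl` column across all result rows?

Base: id=6 (music) at lvl 0.
Iteration 1: rows with parent_dir in {6} -> usr (id 7, lvl 1), cache (id 8, lvl 1).
Iteration 2: lvl < 1 fails for all current rows; recursion stops.
SUM(lvl) = 0 + 1 + 1 = 2.

2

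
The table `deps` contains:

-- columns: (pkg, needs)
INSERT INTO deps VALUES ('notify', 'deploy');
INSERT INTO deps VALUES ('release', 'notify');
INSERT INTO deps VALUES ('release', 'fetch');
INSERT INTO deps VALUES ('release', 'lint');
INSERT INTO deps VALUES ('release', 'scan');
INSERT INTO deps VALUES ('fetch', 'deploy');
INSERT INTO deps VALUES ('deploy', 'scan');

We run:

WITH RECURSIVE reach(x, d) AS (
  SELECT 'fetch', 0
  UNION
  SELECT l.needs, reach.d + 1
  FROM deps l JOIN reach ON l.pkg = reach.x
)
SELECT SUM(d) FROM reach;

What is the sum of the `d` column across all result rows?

3

Base: (fetch, d=0).
Iteration 1: edges from {fetch} -> (deploy, d=1).
Iteration 2: edges from {deploy} -> (scan, d=2).
Iteration 3: no outgoing edges from {scan}; recursion stops.
SUM(d) = 0 + 1 + 2 = 3.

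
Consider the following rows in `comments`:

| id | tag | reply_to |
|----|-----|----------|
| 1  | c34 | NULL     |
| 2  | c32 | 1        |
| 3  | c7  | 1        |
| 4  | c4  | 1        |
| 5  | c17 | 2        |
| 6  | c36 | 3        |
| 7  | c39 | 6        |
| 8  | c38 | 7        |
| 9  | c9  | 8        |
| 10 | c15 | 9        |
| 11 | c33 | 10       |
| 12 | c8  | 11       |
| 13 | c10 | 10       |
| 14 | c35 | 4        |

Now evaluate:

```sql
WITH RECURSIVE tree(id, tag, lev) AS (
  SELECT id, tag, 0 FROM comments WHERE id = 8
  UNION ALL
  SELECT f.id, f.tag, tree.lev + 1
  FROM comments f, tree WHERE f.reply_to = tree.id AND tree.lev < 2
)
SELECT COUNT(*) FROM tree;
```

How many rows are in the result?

3

Base: id=8 (c38) at lev 0.
Iteration 1: rows with reply_to in {8} -> c9 (id 9, lev 1).
Iteration 2: rows with reply_to in {9} -> c15 (id 10, lev 2).
Iteration 3: lev < 2 fails for all current rows; recursion stops.
Total rows emitted: 3.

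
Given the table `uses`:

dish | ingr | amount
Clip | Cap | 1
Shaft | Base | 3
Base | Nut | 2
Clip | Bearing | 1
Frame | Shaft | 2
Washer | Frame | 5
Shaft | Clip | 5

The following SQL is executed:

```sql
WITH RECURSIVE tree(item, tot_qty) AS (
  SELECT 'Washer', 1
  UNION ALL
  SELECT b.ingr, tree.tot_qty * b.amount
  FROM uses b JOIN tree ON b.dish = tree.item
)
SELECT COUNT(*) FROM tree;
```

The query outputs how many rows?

8

Base: (Washer, tot_qty=1).
Iteration 1: components of {Washer} -> Frame = 1*5 = 5.
Iteration 2: components of {Frame} -> Shaft = 5*2 = 10.
Iteration 3: components of {Shaft} -> Base = 10*3 = 30, Clip = 10*5 = 50.
Iteration 4: components of {Base,Clip} -> Bearing = 50*1 = 50, Cap = 50*1 = 50, Nut = 30*2 = 60.
Iteration 5: no further components; recursion stops.
Total rows emitted: 8.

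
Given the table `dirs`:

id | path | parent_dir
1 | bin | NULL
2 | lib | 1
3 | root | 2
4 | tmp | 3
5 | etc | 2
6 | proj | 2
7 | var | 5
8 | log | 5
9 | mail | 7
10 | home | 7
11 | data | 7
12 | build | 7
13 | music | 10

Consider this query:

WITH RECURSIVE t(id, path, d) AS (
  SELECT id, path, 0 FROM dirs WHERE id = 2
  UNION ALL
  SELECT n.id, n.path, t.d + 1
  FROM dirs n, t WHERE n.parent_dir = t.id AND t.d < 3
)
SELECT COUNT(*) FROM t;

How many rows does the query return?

11

Base: id=2 (lib) at d 0.
Iteration 1: rows with parent_dir in {2} -> root (id 3, d 1), etc (id 5, d 1), proj (id 6, d 1).
Iteration 2: rows with parent_dir in {3,5,6} -> tmp (id 4, d 2), var (id 7, d 2), log (id 8, d 2).
Iteration 3: rows with parent_dir in {4,7,8} -> mail (id 9, d 3), home (id 10, d 3), data (id 11, d 3), build (id 12, d 3).
Iteration 4: d < 3 fails for all current rows; recursion stops.
Total rows emitted: 11.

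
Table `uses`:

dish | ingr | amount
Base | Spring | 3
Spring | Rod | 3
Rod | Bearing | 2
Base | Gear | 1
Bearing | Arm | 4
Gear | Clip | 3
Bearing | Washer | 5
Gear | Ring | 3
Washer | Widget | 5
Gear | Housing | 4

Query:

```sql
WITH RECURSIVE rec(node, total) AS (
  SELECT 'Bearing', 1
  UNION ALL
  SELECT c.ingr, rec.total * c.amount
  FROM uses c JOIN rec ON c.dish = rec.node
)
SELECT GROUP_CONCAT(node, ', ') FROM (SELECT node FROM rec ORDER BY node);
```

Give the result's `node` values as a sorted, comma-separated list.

Base: (Bearing, total=1).
Iteration 1: components of {Bearing} -> Arm = 1*4 = 4, Washer = 1*5 = 5.
Iteration 2: components of {Arm,Washer} -> Widget = 5*5 = 25.
Iteration 3: no further components; recursion stops.

Arm, Bearing, Washer, Widget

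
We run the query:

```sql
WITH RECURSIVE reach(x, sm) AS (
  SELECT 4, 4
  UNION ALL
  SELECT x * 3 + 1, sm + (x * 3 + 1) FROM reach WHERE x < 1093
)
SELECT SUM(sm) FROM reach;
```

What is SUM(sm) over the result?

Base: x=4, sm=4.
Iteration 1: 4 < 1093 holds -> x = 4 * 3 + 1 = 13, sm = 4 + 13 = 17.
Iteration 2: 13 < 1093 holds -> x = 13 * 3 + 1 = 40, sm = 17 + 40 = 57.
Iteration 3: 40 < 1093 holds -> x = 40 * 3 + 1 = 121, sm = 57 + 121 = 178.
Iteration 4: 121 < 1093 holds -> x = 121 * 3 + 1 = 364, sm = 178 + 364 = 542.
Iteration 5: 364 < 1093 holds -> x = 364 * 3 + 1 = 1093, sm = 542 + 1093 = 1635.
Iteration 6: 1093 < 1093 fails; recursion stops.
SUM(sm) = 4 + 17 + 57 + 178 + 542 + 1635 = 2433.

2433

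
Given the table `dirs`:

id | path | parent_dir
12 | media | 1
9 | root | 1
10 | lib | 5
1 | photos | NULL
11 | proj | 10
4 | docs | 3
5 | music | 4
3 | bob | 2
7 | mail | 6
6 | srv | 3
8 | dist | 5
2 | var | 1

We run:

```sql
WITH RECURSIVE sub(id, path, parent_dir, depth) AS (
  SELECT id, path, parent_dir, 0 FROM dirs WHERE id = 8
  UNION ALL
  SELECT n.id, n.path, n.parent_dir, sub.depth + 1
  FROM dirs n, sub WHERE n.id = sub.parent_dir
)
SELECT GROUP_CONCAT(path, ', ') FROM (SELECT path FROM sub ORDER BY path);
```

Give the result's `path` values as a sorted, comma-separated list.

bob, dist, docs, music, photos, var

Base: id=8 (dist), parent_dir=5, depth 0.
Iteration 1: join on id=5 -> music (id 5, parent_dir=4, depth 1).
Iteration 2: join on id=4 -> docs (id 4, parent_dir=3, depth 2).
Iteration 3: join on id=3 -> bob (id 3, parent_dir=2, depth 3).
Iteration 4: join on id=2 -> var (id 2, parent_dir=1, depth 4).
Iteration 5: join on id=1 -> photos (id 1, parent_dir=NULL, depth 5).
Iteration 6: parent_dir is NULL; no match; recursion stops.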